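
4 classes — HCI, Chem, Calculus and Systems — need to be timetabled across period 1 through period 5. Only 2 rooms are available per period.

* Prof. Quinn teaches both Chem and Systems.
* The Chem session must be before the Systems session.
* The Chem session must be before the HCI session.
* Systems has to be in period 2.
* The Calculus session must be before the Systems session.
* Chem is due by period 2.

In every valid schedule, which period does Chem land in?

period 1

Chem's window is period 1–period 2.
Systems is fixed at period 2, and Chem can't share a period with Systems.
So Chem must be period 1.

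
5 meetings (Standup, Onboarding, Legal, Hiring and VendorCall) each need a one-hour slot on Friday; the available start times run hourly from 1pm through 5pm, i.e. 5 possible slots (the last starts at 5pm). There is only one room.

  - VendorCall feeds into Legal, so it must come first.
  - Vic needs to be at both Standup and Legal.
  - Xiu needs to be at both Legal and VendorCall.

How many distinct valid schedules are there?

60

Splitting on Standup: it can be 1pm (12), 2pm (12), 3pm (12), 4pm (12), 5pm (12). Listing each branch's schedules as (Onboarding, Legal, Hiring, VendorCall):
Standup=1pm: (2pm,4pm,5pm,3pm) (2pm,5pm,3pm,4pm) (2pm,5pm,4pm,3pm) (3pm,4pm,5pm,2pm) (3pm,5pm,2pm,4pm) (3pm,5pm,4pm,2pm) (4pm,3pm,5pm,2pm) (4pm,5pm,2pm,3pm) (4pm,5pm,3pm,2pm) (5pm,3pm,4pm,2pm) (5pm,4pm,2pm,3pm) (5pm,4pm,3pm,2pm) — 12.
Standup=2pm: (1pm,4pm,5pm,3pm) (1pm,5pm,3pm,4pm) (1pm,5pm,4pm,3pm) (3pm,4pm,5pm,1pm) (3pm,5pm,1pm,4pm) (3pm,5pm,4pm,1pm) (4pm,3pm,5pm,1pm) (4pm,5pm,1pm,3pm) (4pm,5pm,3pm,1pm) (5pm,3pm,4pm,1pm) (5pm,4pm,1pm,3pm) (5pm,4pm,3pm,1pm) — 12.
Standup=3pm: (1pm,4pm,5pm,2pm) (1pm,5pm,2pm,4pm) (1pm,5pm,4pm,2pm) (2pm,4pm,5pm,1pm) (2pm,5pm,1pm,4pm) (2pm,5pm,4pm,1pm) (4pm,2pm,5pm,1pm) (4pm,5pm,1pm,2pm) (4pm,5pm,2pm,1pm) (5pm,2pm,4pm,1pm) (5pm,4pm,1pm,2pm) (5pm,4pm,2pm,1pm) — 12.
Standup=4pm: (1pm,3pm,5pm,2pm) (1pm,5pm,2pm,3pm) (1pm,5pm,3pm,2pm) (2pm,3pm,5pm,1pm) (2pm,5pm,1pm,3pm) (2pm,5pm,3pm,1pm) (3pm,2pm,5pm,1pm) (3pm,5pm,1pm,2pm) (3pm,5pm,2pm,1pm) (5pm,2pm,3pm,1pm) (5pm,3pm,1pm,2pm) (5pm,3pm,2pm,1pm) — 12.
Standup=5pm: (1pm,3pm,4pm,2pm) (1pm,4pm,2pm,3pm) (1pm,4pm,3pm,2pm) (2pm,3pm,4pm,1pm) (2pm,4pm,1pm,3pm) (2pm,4pm,3pm,1pm) (3pm,2pm,4pm,1pm) (3pm,4pm,1pm,2pm) (3pm,4pm,2pm,1pm) (4pm,2pm,3pm,1pm) (4pm,3pm,1pm,2pm) (4pm,3pm,2pm,1pm) — 12.
Summing: 12 + 12 + 12 + 12 + 12 = 60.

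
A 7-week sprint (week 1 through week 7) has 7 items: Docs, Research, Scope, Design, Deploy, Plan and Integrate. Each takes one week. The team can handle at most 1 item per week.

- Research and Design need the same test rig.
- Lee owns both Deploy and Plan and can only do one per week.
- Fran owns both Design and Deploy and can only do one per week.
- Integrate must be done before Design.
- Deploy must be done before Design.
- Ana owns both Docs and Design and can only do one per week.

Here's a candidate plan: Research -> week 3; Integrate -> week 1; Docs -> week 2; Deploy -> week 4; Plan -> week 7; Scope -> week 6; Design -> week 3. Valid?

Integrate must be done before Design — holds.
The team can handle at most 1 item per week — violated.
Fran owns both Design and Deploy and can only do one per week — holds.
Ana owns both Docs and Design and can only do one per week — holds.
Research and Design need the same test rig — violated.
Lee owns both Deploy and Plan and can only do one per week — holds.
Deploy must be done before Design — violated.

No. Research and Design need the same test rig is not satisfied.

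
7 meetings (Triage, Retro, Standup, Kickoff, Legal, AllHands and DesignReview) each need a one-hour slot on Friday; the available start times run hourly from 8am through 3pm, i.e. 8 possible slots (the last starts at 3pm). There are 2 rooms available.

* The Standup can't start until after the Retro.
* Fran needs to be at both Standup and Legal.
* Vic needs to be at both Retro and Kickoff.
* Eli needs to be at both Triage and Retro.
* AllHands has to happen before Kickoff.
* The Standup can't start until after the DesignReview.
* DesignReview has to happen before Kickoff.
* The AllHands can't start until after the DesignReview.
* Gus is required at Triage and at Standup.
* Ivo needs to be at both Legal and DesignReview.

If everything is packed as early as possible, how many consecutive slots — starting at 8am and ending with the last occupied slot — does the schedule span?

The precedence chain requires at least 3 distinct slots.
With at most 2 per slot and 7 meetings, at least 4 slots are needed.
4 works (last occupied slot: 11am): for example Standup in 9am; AllHands in 9am; Kickoff in 10am; DesignReview in 8am; Retro in 8am; Triage in 10am; Legal in 11am.

4 slots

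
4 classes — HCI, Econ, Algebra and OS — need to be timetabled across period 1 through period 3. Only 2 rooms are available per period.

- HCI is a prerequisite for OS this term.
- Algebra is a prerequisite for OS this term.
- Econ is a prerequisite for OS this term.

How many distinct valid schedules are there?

Splitting on HCI: it can be period 1 (3), period 2 (3). Listing each branch's schedules as (Econ, Algebra, OS) by period number:
HCI=period 1: (1,2,3) (2,1,3) (2,2,3) — 3.
HCI=period 2: (1,1,3) (1,2,3) (2,1,3) — 3.
Summing: 3 + 3 = 6.

6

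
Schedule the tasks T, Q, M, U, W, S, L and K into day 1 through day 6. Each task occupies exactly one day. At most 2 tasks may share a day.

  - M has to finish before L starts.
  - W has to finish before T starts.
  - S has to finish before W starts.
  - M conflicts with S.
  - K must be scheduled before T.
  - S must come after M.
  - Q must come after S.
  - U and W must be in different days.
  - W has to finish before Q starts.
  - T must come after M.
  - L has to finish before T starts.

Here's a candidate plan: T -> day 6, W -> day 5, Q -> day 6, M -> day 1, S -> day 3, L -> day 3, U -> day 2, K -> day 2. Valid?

M has to finish before L starts — holds.
T must come after M — holds.
Q must come after S — holds.
At most 2 tasks may share a day — holds.
W has to finish before Q starts — holds.
W has to finish before T starts — holds.
M conflicts with S — holds.
K must be scheduled before T — holds.
S must come after M — holds.
U and W must be in different days — holds.
L has to finish before T starts — holds.
S has to finish before W starts — holds.

Yes, all constraints hold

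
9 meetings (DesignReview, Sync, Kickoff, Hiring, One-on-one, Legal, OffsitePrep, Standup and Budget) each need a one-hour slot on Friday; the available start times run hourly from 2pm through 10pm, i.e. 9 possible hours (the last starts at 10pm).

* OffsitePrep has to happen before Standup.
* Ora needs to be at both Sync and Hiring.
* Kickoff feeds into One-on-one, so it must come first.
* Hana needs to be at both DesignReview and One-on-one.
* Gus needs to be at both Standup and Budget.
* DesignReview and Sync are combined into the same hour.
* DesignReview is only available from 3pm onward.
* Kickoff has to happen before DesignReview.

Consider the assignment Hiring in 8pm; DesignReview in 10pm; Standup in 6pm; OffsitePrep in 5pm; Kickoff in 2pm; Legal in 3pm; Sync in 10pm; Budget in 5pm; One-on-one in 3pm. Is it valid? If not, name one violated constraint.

Yes, all constraints hold

DesignReview is only available from 3pm onward — holds.
Ora needs to be at both Sync and Hiring — holds.
DesignReview and Sync are combined into the same hour — holds.
Kickoff feeds into One-on-one, so it must come first — holds.
Hana needs to be at both DesignReview and One-on-one — holds.
Gus needs to be at both Standup and Budget — holds.
OffsitePrep has to happen before Standup — holds.
Kickoff has to happen before DesignReview — holds.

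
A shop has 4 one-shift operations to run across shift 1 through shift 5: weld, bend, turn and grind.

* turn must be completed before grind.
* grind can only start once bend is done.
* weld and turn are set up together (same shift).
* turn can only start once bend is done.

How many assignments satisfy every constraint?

10

Splitting on weld: it can be shift 2 (3), shift 3 (4), shift 4 (3). Listing each branch's schedules as (bend, turn, grind) by shift number:
weld=shift 2: (1,2,3) (1,2,4) (1,2,5) — 3.
weld=shift 3: (1,3,4) (1,3,5) (2,3,4) (2,3,5) — 4.
weld=shift 4: (1,4,5) (2,4,5) (3,4,5) — 3.
Summing: 3 + 4 + 3 = 10.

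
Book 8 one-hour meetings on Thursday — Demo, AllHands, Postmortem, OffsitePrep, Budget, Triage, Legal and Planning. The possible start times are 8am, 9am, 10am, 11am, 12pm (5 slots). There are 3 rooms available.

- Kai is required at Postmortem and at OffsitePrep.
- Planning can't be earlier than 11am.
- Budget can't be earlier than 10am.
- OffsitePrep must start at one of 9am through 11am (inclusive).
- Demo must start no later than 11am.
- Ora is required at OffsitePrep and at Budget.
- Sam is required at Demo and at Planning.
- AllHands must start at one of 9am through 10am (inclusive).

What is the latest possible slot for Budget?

Budget is available from 10am.
Budget at 12pm is achievable: Demo=8am, Postmortem=8am, Triage=8am, Legal=9am, OffsitePrep=9am, Planning=11am, Budget=12pm, AllHands=9am.

12pm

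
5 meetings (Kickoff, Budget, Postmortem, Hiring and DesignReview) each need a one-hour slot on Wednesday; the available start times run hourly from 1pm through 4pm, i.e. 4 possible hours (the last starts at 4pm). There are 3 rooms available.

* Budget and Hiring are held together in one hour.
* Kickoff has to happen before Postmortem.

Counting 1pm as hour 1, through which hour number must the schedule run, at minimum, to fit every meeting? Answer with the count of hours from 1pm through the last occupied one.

The precedence chain requires at least 2 distinct hours.
With at most 3 per hour and 5 meetings, at least 2 hours are needed.
2 works (last occupied hour: 2pm): for example DesignReview=2pm; Hiring=1pm; Budget=1pm; Postmortem=2pm; Kickoff=1pm.

2 hours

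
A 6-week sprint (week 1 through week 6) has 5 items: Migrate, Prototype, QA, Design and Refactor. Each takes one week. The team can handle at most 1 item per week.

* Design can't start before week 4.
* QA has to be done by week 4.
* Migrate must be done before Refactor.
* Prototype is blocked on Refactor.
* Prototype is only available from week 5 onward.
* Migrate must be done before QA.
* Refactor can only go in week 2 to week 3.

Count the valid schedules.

Splitting on Migrate: it can be week 1 (12), week 2 (2). Listing each branch's schedules as (Prototype, QA, Design, Refactor) by week number:
Migrate=week 1: (5,2,4,3) (5,2,6,3) (5,3,4,2) (5,3,6,2) (5,4,6,2) (5,4,6,3) (6,2,4,3) (6,2,5,3) (6,3,4,2) (6,3,5,2) (6,4,5,2) (6,4,5,3) — 12.
Migrate=week 2: (5,4,6,3) (6,4,5,3) — 2.
Summing: 12 + 2 = 14.

14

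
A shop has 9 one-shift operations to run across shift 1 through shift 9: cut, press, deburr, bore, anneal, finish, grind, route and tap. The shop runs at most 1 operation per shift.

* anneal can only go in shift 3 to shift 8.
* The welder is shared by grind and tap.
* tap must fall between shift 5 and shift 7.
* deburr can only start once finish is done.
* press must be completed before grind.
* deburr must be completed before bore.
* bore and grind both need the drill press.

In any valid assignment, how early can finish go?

shift 1

Downstream work caps finish at shift 7.
finish at shift 1 is achievable: press=shift 4; finish=shift 1; deburr=shift 2; cut=shift 8; route=shift 9; grind=shift 7; bore=shift 6; anneal=shift 3; tap=shift 5.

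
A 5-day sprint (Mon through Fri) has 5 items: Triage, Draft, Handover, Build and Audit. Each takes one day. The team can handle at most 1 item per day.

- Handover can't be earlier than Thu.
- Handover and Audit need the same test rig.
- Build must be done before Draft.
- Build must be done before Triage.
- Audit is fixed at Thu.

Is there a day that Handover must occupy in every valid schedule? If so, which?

Handover's window is Thu–Fri.
Audit is fixed at Thu, and Handover can't share a day with Audit.
So Handover must be Fri.

Fri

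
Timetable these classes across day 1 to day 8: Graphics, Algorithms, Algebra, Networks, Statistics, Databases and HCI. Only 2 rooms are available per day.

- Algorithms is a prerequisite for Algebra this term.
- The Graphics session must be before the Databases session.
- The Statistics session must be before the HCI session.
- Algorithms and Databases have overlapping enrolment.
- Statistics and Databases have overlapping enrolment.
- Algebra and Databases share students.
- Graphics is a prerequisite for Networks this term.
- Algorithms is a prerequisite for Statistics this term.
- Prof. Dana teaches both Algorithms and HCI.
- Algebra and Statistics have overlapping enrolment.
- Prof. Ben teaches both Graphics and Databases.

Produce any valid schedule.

HCI=day 3, Networks=day 2, Algorithms=day 1, Databases=day 4, Statistics=day 2, Algebra=day 3, Graphics=day 1

Checking: Algorithms(day 1) before Algebra(day 3); Graphics(day 1) before Networks(day 2); Graphics(day 1) before Databases(day 4); Statistics(day 2) before HCI(day 3); Algorithms(day 1) before Statistics(day 2); Graphics(day 1) != Databases(day 4); Algorithms(day 1) != Databases(day 4); Algebra(day 3) != Statistics(day 2); Algorithms(day 1) != HCI(day 3); Statistics(day 2) != Databases(day 4); Algebra(day 3) != Databases(day 4); max 2 per day (cap 2).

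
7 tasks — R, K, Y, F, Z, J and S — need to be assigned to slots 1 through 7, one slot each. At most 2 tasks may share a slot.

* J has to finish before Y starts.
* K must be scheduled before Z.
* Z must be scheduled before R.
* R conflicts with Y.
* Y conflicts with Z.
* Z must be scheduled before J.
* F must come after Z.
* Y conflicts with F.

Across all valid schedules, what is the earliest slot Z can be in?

2

Precedence pushes Z to at least 2; downstream work caps Z at 5.
Z at 2 is achievable: K -> 1, Y -> 4, Z -> 2, J -> 3, R -> 3, F -> 5, S -> 1.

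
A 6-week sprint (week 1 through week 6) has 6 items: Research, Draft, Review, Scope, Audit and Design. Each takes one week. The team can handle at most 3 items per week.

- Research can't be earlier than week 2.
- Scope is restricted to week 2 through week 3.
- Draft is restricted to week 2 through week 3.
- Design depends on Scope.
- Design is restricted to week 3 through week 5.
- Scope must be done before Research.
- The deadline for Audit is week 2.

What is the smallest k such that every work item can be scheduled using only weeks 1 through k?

The precedence chain requires at least 2 distinct weeks.
With at most 3 per week and 6 work items, at least 2 weeks are needed.
Design can't be placed before week 3, so the schedule must run through at least week 3.
3 works (last occupied week: week 3): for example Draft -> week 2; Scope -> week 2; Audit -> week 1; Design -> week 3; Review -> week 1; Research -> week 3.

3 weeks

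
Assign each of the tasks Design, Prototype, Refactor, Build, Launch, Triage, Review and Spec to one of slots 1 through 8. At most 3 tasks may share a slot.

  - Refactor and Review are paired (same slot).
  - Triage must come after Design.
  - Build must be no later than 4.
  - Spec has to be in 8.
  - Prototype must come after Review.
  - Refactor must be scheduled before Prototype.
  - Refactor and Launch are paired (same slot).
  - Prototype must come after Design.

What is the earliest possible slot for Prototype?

3

Precedence pushes Prototype to at least 2.
Prototype at 3 is achievable: Triage -> 3, Refactor -> 2, Prototype -> 3, Design -> 1, Review -> 2, Build -> 1, Launch -> 2, Spec -> 8.
Nothing earlier works — the capacity limit rule out every slot before 3.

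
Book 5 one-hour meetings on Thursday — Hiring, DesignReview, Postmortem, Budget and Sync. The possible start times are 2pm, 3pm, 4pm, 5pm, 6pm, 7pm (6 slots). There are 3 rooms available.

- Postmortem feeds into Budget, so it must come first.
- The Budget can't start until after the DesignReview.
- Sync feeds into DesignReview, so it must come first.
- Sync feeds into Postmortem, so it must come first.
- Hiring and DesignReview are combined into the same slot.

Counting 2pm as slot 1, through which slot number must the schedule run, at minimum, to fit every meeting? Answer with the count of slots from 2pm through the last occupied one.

The precedence chain requires at least 3 distinct slots.
With at most 3 per slot and 5 meetings, at least 2 slots are needed.
3 works (last occupied slot: 4pm): for example Budget in 4pm; Sync in 2pm; DesignReview in 3pm; Postmortem in 3pm; Hiring in 3pm.

3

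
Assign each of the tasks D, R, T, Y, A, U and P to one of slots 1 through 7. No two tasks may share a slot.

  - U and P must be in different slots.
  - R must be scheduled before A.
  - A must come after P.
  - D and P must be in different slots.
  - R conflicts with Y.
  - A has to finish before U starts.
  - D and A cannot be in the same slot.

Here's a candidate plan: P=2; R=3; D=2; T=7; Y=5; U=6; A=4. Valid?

No. No two tasks may share a slot is not satisfied.

R must be scheduled before A — holds.
A has to finish before U starts — holds.
D and P must be in different slots — violated.
U and P must be in different slots — holds.
No two tasks may share a slot — violated.
D and A cannot be in the same slot — holds.
A must come after P — holds.
R conflicts with Y — holds.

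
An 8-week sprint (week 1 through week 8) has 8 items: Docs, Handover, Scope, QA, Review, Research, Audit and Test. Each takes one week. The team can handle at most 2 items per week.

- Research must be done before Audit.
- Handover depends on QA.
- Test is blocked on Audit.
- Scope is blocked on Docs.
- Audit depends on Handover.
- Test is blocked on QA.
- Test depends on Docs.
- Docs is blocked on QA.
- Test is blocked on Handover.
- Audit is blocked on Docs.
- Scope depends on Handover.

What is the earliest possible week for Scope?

week 3

Precedence pushes Scope to at least week 3.
Scope at week 3 is achievable: Review in week 4; QA in week 1; Audit in week 3; Test in week 4; Research in week 1; Docs in week 2; Handover in week 2; Scope in week 3.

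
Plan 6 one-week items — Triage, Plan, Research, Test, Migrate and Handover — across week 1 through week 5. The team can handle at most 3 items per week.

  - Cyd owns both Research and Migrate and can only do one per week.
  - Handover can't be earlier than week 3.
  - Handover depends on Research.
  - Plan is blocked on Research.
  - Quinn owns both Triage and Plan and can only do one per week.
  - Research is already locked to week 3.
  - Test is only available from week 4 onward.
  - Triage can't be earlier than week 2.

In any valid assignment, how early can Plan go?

Precedence pushes Plan to at least week 4.
Plan at week 4 is achievable: Plan in week 4; Test in week 4; Triage in week 2; Research in week 3; Migrate in week 1; Handover in week 4.

week 4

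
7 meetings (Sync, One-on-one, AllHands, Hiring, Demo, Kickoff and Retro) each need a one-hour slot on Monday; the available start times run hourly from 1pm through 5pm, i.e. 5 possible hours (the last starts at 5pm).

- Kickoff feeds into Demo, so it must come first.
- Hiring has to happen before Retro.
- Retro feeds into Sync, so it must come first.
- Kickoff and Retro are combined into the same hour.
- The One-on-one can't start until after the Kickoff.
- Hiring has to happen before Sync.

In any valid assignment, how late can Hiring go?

Downstream work caps Hiring at 3pm.
Hiring at 3pm is achievable: AllHands in 1pm, One-on-one in 5pm, Sync in 5pm, Hiring in 3pm, Kickoff in 4pm, Retro in 4pm, Demo in 5pm.

3pm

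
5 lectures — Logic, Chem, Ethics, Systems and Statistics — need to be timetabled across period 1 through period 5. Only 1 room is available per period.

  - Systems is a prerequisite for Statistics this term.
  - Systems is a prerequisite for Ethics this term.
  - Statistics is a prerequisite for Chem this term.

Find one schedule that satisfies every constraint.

Systems in period 1; Chem in period 3; Statistics in period 2; Ethics in period 4; Logic in period 5

Checking: Statistics(period 2) before Chem(period 3); Systems(period 1) before Statistics(period 2); Systems(period 1) before Ethics(period 4); max 1 per period (cap 1).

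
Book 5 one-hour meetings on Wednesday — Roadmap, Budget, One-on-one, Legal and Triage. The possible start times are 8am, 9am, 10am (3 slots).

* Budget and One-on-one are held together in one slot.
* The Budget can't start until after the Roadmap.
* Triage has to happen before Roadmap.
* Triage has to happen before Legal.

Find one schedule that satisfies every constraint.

Legal=9am, Budget=10am, Roadmap=9am, Triage=8am, One-on-one=10am

Checking: Triage(8am) before Roadmap(9am); Roadmap(9am) before Budget(10am); Triage(8am) before Legal(9am); Budget = One-on-one = 10am.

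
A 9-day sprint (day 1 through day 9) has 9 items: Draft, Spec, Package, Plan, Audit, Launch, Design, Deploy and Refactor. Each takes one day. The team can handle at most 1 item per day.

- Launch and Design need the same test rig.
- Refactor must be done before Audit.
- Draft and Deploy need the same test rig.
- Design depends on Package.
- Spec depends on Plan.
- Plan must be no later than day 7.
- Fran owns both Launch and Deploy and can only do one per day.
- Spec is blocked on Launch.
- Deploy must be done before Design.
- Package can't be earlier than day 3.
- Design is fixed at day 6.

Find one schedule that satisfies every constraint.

Spec=day 4, Package=day 3, Design=day 6, Refactor=day 7, Audit=day 8, Deploy=day 5, Plan=day 1, Launch=day 2, Draft=day 9

Checking: Launch(day 2) before Spec(day 4); Plan(day 1) before Spec(day 4); Deploy(day 5) before Design(day 6); Refactor(day 7) before Audit(day 8); Package(day 3) before Design(day 6); Launch(day 2) != Design(day 6); Launch(day 2) != Deploy(day 5); Draft(day 9) != Deploy(day 5); Plan=day 1 in [day 1,day 7]; Package=day 3 in [day 3,day 9]; Design=day 6 in [day 6,day 6]; max 1 per day (cap 1).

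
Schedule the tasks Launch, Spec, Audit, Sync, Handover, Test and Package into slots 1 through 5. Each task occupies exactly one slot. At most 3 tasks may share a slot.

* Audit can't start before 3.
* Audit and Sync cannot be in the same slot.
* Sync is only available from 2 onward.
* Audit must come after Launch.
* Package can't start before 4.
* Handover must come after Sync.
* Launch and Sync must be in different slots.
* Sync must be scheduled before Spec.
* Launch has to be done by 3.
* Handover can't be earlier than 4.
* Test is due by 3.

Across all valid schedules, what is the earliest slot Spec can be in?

3

Precedence pushes Spec to at least 3.
Spec at 3 is achievable: Test in 1, Spec in 3, Launch in 1, Audit in 3, Handover in 4, Package in 4, Sync in 2.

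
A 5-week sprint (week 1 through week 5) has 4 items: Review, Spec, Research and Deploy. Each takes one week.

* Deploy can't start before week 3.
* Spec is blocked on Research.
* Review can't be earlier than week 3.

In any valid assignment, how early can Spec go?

Precedence pushes Spec to at least week 2.
Spec at week 2 is achievable: Spec -> week 2; Review -> week 3; Research -> week 1; Deploy -> week 3.

week 2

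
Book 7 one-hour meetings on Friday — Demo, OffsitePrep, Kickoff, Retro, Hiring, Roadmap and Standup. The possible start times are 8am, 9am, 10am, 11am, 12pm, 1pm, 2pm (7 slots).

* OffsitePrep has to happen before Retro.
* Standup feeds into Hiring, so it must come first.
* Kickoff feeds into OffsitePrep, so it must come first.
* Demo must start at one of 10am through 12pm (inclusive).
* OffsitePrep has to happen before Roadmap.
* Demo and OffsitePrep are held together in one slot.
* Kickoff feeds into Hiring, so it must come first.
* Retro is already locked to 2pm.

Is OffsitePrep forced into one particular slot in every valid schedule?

OffsitePrep can be 10am (e.g. Standup -> 8am, Demo -> 10am, Retro -> 2pm, Hiring -> 9am, Roadmap -> 11am, Kickoff -> 8am, OffsitePrep -> 10am) or 11am (e.g. Demo -> 11am; Kickoff -> 8am; Retro -> 2pm; Roadmap -> 12pm; OffsitePrep -> 11am; Hiring -> 9am; Standup -> 8am).

No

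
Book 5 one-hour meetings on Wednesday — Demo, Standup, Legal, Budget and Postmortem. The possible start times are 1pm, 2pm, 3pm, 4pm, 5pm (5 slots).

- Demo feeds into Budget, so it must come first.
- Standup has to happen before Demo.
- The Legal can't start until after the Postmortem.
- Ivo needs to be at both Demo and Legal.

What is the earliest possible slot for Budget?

Precedence pushes Budget to at least 3pm.
Budget at 3pm is achievable: Budget -> 3pm, Postmortem -> 1pm, Demo -> 2pm, Legal -> 3pm, Standup -> 1pm.

3pm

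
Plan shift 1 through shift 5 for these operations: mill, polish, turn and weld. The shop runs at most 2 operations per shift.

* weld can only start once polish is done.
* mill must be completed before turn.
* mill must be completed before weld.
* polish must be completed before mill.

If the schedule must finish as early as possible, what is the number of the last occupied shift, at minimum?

The precedence chain requires at least 3 distinct shifts.
With at most 2 per shift and 4 operations, at least 2 shifts are needed.
3 works (last occupied shift: shift 3): for example mill -> shift 2; weld -> shift 3; turn -> shift 3; polish -> shift 1.

3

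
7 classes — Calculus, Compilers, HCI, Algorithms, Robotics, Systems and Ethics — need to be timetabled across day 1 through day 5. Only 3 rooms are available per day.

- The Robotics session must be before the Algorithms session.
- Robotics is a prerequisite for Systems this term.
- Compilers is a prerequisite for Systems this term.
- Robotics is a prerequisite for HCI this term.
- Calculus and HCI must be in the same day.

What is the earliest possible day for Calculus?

day 2

Calculus must be in the same day as HCI, which can't be before day 2, so Calculus is at least day 2.
Calculus at day 2 is achievable: HCI in day 2; Calculus in day 2; Ethics in day 1; Algorithms in day 3; Robotics in day 1; Compilers in day 1; Systems in day 2.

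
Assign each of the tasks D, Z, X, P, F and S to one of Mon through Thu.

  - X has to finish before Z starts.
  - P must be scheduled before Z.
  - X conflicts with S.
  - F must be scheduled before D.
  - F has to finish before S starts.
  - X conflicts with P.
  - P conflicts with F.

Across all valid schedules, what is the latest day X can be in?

Wed

Downstream work caps X at Wed.
X at Wed is achievable: X=Wed; Z=Thu; D=Tue; S=Tue; F=Mon; P=Tue.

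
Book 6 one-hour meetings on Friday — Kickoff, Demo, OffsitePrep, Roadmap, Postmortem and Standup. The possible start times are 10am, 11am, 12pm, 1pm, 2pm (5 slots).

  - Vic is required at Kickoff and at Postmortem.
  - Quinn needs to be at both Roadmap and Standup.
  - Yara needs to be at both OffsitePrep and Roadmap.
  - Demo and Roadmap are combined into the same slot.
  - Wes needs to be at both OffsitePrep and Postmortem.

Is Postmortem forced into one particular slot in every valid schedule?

No

Postmortem can be 10am (e.g. Standup in 11am; OffsitePrep in 11am; Postmortem in 10am; Roadmap in 10am; Kickoff in 11am; Demo in 10am) or 11am (e.g. Demo -> 10am, Standup -> 11am, Postmortem -> 11am, Roadmap -> 10am, OffsitePrep -> 12pm, Kickoff -> 10am).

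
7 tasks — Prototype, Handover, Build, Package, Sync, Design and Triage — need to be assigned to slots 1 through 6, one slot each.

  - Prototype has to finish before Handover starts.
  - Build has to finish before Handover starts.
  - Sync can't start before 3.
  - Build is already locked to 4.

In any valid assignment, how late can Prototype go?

Downstream work caps Prototype at 5.
Prototype at 5 is achievable: Handover in 6, Prototype in 5, Design in 1, Triage in 1, Build in 4, Package in 1, Sync in 3.

5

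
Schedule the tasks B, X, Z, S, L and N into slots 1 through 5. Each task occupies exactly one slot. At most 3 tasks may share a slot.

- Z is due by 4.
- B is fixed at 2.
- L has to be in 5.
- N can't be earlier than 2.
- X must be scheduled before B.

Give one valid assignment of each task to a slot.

N -> 2, Z -> 1, S -> 1, B -> 2, X -> 1, L -> 5

Checking: X(1) before B(2); L=5 in [5,5]; N=2 in [2,5]; B=2 in [2,2]; Z=1 in [1,4]; max 3 per slot (cap 3).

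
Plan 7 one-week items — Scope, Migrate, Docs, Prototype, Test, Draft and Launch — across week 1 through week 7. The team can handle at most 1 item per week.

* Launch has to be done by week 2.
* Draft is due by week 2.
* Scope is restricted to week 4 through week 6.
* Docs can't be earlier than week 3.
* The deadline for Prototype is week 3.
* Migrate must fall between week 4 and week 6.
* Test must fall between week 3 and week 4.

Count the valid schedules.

Enumerating: Draft in week 1, Prototype in week 3, Launch in week 2, Scope in week 5, Test in week 4, Migrate in week 6, Docs in week 7 | Test=week 4; Draft=week 1; Docs=week 7; Scope=week 6; Prototype=week 3; Launch=week 2; Migrate=week 5 | Prototype=week 3; Scope=week 5; Migrate=week 6; Docs=week 7; Launch=week 1; Test=week 4; Draft=week 2 | Test -> week 4, Draft -> week 2, Scope -> week 6, Prototype -> week 3, Launch -> week 1, Docs -> week 7, Migrate -> week 5.

4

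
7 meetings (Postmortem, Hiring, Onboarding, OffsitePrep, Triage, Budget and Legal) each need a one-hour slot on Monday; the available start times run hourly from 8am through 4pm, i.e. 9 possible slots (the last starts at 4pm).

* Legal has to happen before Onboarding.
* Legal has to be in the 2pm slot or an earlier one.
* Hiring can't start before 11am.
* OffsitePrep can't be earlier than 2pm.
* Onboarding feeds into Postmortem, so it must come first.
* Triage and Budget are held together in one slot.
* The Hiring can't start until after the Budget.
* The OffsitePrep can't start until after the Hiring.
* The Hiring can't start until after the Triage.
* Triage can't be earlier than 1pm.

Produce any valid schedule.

Hiring -> 2pm; OffsitePrep -> 3pm; Postmortem -> 10am; Triage -> 1pm; Budget -> 1pm; Onboarding -> 9am; Legal -> 8am

Checking: Onboarding(9am) before Postmortem(10am); Legal(8am) before Onboarding(9am); Budget(1pm) before Hiring(2pm); Triage(1pm) before Hiring(2pm); Hiring(2pm) before OffsitePrep(3pm); Triage = Budget = 1pm; OffsitePrep=3pm in [2pm,4pm]; Hiring=2pm in [11am,4pm]; Triage=1pm in [1pm,4pm]; Legal=8am in [8am,2pm].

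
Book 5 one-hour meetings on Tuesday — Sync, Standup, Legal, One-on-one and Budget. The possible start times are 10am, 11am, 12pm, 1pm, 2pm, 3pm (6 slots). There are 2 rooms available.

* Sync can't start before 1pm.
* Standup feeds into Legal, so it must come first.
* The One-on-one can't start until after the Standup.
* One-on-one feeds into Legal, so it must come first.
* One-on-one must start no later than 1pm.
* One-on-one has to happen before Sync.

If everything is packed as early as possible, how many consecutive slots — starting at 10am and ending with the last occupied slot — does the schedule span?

4

The precedence chain requires at least 3 distinct slots.
With at most 2 per slot and 5 meetings, at least 3 slots are needed.
Sync can't be placed before 1pm — that is slot 4 counting from 10am — so the schedule must run through at least 4 slots.
4 works (last occupied slot: 1pm): for example Legal=12pm; Sync=1pm; One-on-one=11am; Standup=10am; Budget=10am.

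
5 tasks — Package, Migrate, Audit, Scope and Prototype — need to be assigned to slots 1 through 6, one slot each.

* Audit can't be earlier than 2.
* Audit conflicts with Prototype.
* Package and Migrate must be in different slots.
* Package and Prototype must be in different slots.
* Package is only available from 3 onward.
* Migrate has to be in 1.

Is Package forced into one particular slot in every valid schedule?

No

Package can be 3 (e.g. Migrate -> 1; Prototype -> 1; Scope -> 1; Audit -> 2; Package -> 3) or 4 (e.g. Package in 4; Audit in 2; Migrate in 1; Scope in 1; Prototype in 1).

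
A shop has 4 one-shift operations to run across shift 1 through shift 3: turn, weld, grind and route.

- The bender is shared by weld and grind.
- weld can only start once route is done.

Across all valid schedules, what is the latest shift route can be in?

shift 2

Downstream work caps route at shift 2.
route at shift 2 is achievable: route in shift 2; turn in shift 1; grind in shift 1; weld in shift 3.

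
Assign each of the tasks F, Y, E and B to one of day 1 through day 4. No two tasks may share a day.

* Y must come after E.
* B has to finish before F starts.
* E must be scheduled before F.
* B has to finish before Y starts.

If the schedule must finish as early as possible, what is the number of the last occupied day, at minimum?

The precedence chain requires at least 2 distinct days.
With at most 1 per day and 4 tasks, at least 4 days are needed.
4 works (last occupied day: day 4): for example Y in day 4, B in day 2, E in day 1, F in day 3.

day 4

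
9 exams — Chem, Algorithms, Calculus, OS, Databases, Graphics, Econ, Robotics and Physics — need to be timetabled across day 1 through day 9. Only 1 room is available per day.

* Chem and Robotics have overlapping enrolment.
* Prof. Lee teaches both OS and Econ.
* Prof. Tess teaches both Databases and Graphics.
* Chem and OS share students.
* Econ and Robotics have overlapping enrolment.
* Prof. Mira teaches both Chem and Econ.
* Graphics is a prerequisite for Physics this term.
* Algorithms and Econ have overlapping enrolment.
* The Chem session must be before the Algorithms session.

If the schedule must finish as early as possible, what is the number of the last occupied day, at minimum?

The precedence chain requires at least 2 distinct days.
With at most 1 per day and 9 exams, at least 9 days are needed.
9 works (last occupied day: day 9): for example Algorithms -> day 2, Econ -> day 8, Databases -> day 7, Robotics -> day 9, Graphics -> day 3, OS -> day 6, Chem -> day 1, Calculus -> day 5, Physics -> day 4.

9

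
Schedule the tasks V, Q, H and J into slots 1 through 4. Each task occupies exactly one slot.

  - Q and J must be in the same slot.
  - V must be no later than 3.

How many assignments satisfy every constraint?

48

Splitting on V: it can be 1 (16), 2 (16), 3 (16). Listing each branch's schedules as (Q, H, J):
V=1: (1,1,1) (1,2,1) (1,3,1) (1,4,1) (2,1,2) (2,2,2) (2,3,2) (2,4,2) (3,1,3) (3,2,3) (3,3,3) (3,4,3) (4,1,4) (4,2,4) (4,3,4) (4,4,4) — 16.
V=2: (1,1,1) (1,2,1) (1,3,1) (1,4,1) (2,1,2) (2,2,2) (2,3,2) (2,4,2) (3,1,3) (3,2,3) (3,3,3) (3,4,3) (4,1,4) (4,2,4) (4,3,4) (4,4,4) — 16.
V=3: (1,1,1) (1,2,1) (1,3,1) (1,4,1) (2,1,2) (2,2,2) (2,3,2) (2,4,2) (3,1,3) (3,2,3) (3,3,3) (3,4,3) (4,1,4) (4,2,4) (4,3,4) (4,4,4) — 16.
Summing: 16 + 16 + 16 = 48.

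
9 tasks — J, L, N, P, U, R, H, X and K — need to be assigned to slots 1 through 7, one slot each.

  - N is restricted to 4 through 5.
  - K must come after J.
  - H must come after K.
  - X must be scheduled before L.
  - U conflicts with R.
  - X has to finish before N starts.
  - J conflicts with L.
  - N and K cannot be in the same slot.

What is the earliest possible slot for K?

Precedence pushes K to at least 2; downstream work caps K at 6.
K at 2 is achievable: N -> 4, X -> 1, H -> 3, L -> 2, U -> 1, P -> 1, R -> 2, J -> 1, K -> 2.

2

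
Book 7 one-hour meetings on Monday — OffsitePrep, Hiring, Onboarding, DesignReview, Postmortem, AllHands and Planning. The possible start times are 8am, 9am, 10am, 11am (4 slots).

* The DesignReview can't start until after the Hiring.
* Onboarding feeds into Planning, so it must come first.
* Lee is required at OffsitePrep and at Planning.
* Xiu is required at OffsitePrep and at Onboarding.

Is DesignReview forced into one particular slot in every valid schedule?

DesignReview can be 9am (e.g. Hiring in 8am; AllHands in 8am; Postmortem in 8am; Onboarding in 8am; DesignReview in 9am; Planning in 9am; OffsitePrep in 10am) or 10am (e.g. AllHands in 8am; Onboarding in 8am; OffsitePrep in 10am; Postmortem in 8am; Planning in 9am; DesignReview in 10am; Hiring in 8am).

No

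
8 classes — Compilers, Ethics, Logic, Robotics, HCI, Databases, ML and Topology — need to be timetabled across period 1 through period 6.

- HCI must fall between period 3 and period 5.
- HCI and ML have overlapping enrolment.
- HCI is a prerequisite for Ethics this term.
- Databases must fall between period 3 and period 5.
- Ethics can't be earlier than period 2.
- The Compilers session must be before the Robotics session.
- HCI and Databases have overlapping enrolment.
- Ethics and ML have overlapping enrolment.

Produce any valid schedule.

Robotics -> period 2; ML -> period 1; Topology -> period 1; Logic -> period 1; HCI -> period 3; Compilers -> period 1; Ethics -> period 4; Databases -> period 4

Checking: Compilers(period 1) before Robotics(period 2); HCI(period 3) before Ethics(period 4); HCI(period 3) != ML(period 1); HCI(period 3) != Databases(period 4); Ethics(period 4) != ML(period 1); HCI=period 3 in [period 3,period 5]; Ethics=period 4 in [period 2,period 6]; Databases=period 4 in [period 3,period 5].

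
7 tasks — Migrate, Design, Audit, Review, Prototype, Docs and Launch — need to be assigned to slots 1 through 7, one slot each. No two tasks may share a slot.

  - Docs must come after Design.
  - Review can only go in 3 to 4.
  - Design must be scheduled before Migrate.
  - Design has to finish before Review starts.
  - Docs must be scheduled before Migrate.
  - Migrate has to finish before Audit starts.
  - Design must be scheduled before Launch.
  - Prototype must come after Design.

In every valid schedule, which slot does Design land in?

1

Downstream work caps Design at 3.
So Design is pinned to 1.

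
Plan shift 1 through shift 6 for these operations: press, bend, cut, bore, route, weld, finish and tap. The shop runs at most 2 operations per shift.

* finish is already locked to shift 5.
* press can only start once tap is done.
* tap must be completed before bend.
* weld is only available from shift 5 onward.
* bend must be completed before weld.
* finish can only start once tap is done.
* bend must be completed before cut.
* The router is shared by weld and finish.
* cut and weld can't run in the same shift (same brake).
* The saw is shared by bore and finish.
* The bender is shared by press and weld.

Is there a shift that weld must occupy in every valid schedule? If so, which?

weld's window is shift 5–shift 6.
finish is fixed at shift 5, and weld can't share a shift with finish.
So weld must be shift 6.

shift 6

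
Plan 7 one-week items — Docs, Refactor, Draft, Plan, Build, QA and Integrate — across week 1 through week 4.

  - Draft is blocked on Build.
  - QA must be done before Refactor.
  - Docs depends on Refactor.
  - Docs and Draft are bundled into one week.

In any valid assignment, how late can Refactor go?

Precedence pushes Refactor to at least week 2; downstream work caps Refactor at week 3.
Refactor at week 3 is achievable: Docs -> week 4, QA -> week 1, Build -> week 1, Plan -> week 1, Integrate -> week 1, Draft -> week 4, Refactor -> week 3.

week 3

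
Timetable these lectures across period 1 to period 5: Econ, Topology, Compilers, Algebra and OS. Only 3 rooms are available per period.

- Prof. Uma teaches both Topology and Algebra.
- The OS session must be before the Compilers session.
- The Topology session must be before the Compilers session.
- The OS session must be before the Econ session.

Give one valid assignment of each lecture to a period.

Topology -> period 1, OS -> period 1, Algebra -> period 2, Compilers -> period 2, Econ -> period 2

Checking: OS(period 1) before Econ(period 2); OS(period 1) before Compilers(period 2); Topology(period 1) before Compilers(period 2); Topology(period 1) != Algebra(period 2); max 3 per period (cap 3).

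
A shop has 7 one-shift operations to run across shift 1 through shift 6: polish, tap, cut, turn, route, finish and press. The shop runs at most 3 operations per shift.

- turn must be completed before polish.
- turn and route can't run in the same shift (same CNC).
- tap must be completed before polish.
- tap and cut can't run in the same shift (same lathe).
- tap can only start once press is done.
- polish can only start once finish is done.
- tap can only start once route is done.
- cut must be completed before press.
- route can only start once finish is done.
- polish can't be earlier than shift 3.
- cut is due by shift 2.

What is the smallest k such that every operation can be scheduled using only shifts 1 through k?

4 shifts

The precedence chain requires at least 4 distinct shifts.
With at most 3 per shift and 7 operations, at least 3 shifts are needed.
4 works (last occupied shift: shift 4): for example cut -> shift 1; route -> shift 2; turn -> shift 1; tap -> shift 3; finish -> shift 1; polish -> shift 4; press -> shift 2.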